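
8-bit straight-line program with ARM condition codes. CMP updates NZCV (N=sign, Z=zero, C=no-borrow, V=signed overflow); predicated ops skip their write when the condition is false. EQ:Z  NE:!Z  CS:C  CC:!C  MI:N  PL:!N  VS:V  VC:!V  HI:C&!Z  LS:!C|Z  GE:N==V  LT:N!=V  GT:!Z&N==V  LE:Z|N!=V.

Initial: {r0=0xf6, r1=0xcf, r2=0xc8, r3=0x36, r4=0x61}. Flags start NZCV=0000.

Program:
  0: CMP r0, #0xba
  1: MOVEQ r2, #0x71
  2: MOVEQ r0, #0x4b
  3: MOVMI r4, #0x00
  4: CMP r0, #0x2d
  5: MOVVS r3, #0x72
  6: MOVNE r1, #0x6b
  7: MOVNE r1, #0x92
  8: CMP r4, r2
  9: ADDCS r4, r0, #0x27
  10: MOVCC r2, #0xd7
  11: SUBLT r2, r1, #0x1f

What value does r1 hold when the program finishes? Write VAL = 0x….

[0] flags=0010 → (cmp)
[1] flags=0010 EQ?F → skip
[2] flags=0010 EQ?F → skip
[3] flags=0010 MI?F → skip
[4] flags=1010 → (cmp)
[5] flags=1010 VS?F → skip
[6] flags=1010 NE?T → r1=0x6b
[7] flags=1010 NE?T → r1=0x92
[8] flags=1001 → (cmp)
[9] flags=1001 CS?F → skip
[10] flags=1001 CC?T → r2=0xd7
[11] flags=1001 LT?F → skip

VAL = 0x92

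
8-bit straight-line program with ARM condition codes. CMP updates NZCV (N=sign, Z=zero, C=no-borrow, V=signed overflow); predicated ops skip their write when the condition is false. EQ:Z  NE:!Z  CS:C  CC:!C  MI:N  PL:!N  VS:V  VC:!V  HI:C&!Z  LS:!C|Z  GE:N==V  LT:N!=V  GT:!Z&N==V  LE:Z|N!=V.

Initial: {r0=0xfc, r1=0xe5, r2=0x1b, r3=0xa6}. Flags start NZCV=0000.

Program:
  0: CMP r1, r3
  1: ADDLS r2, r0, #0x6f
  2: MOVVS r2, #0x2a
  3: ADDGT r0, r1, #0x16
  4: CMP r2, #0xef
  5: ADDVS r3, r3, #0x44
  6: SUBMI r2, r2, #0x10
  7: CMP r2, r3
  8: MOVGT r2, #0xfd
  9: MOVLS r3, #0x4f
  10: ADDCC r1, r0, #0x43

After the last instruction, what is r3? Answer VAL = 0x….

[0] flags=0010 → (cmp)
[1] flags=0010 LS?F → skip
[2] flags=0010 VS?F → skip
[3] flags=0010 GT?T → r0=0xfb
[4] flags=0000 → (cmp)
[5] flags=0000 VS?F → skip
[6] flags=0000 MI?F → skip
[7] flags=0000 → (cmp)
[8] flags=0000 GT?T → r2=0xfd
[9] flags=0000 LS?T → r3=0x4f
[10] flags=0000 CC?T → r1=0x3e

VAL = 0x4f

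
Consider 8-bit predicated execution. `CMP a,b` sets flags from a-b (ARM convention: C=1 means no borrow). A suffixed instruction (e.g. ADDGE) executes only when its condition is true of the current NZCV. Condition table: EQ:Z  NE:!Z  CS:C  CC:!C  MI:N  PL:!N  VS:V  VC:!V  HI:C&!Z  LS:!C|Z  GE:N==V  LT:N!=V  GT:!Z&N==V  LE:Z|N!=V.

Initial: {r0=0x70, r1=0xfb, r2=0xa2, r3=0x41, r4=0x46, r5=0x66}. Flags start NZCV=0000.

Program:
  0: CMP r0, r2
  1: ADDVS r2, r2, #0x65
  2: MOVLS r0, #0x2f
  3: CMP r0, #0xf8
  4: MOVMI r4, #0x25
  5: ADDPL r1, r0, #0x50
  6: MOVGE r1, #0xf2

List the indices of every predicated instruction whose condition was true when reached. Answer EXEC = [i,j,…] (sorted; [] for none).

EXEC = [1,2,5,6]

[0] flags=1001 → (cmp)
[1] flags=1001 VS?T → r2=0x07
[2] flags=1001 LS?T → r0=0x2f
[3] flags=0000 → (cmp)
[4] flags=0000 MI?F → skip
[5] flags=0000 PL?T → r1=0x7f
[6] flags=0000 GE?T → r1=0xf2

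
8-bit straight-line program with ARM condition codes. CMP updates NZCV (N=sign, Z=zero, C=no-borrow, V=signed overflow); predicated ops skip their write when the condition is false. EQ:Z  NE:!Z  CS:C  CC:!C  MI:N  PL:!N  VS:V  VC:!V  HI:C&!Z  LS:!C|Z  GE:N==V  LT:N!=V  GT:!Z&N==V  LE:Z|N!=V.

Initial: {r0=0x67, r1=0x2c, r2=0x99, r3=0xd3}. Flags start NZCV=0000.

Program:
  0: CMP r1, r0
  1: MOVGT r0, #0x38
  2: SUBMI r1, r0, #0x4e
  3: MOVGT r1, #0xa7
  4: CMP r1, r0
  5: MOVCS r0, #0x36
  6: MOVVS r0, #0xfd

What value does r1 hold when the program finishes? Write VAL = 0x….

0: ✓ CMP  NZCV=1000
1: · MOVGT
2: ✓ SUBMI  r1←0x19
3: · MOVGT
4: ✓ CMP  NZCV=1000
5: · MOVCS
6: · MOVVS

VAL = 0x19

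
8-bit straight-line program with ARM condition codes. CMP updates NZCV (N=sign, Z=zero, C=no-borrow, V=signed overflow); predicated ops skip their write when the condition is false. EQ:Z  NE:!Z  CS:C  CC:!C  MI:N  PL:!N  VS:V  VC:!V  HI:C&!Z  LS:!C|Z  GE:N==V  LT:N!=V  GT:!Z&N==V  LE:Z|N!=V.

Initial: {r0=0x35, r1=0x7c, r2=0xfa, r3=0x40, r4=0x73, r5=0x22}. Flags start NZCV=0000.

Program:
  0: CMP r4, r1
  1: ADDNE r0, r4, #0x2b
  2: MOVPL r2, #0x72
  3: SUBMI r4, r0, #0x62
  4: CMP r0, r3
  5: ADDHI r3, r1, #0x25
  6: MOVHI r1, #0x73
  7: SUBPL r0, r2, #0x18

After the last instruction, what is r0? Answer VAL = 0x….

[0] flags=1000 → (cmp)
[1] flags=1000 NE?T → r0=0x9e
[2] flags=1000 PL?F → skip
[3] flags=1000 MI?T → r4=0x3c
[4] flags=0011 → (cmp)
[5] flags=0011 HI?T → r3=0xa1
[6] flags=0011 HI?T → r1=0x73
[7] flags=0011 PL?T → r0=0xe2

VAL = 0xe2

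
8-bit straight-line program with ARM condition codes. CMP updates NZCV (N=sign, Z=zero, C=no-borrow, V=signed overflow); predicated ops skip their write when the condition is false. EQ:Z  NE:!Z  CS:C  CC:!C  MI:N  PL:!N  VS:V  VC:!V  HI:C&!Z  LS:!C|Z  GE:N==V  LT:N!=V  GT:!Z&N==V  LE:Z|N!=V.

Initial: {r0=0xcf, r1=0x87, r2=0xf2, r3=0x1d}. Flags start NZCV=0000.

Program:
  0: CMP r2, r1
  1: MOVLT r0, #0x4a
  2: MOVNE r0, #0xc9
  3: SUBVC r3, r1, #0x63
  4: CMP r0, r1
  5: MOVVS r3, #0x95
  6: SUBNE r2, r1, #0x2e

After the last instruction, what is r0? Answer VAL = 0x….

[0] flags=0010 → (cmp)
[1] flags=0010 LT?F → skip
[2] flags=0010 NE?T → r0=0xc9
[3] flags=0010 VC?T → r3=0x24
[4] flags=0010 → (cmp)
[5] flags=0010 VS?F → skip
[6] flags=0010 NE?T → r2=0x59

VAL = 0xc9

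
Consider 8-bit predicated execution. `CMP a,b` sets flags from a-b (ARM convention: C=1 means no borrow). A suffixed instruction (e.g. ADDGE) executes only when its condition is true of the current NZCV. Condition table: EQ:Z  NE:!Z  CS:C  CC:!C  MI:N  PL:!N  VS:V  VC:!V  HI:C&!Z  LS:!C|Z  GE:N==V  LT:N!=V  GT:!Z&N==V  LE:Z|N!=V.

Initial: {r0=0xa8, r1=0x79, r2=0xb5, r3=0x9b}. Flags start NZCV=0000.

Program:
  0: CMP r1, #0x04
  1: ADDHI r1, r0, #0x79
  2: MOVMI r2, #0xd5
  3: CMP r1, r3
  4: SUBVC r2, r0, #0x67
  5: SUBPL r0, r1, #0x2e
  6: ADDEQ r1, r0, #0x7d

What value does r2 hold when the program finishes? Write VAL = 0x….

VAL = 0xb5

[0] flags=0010 → (cmp)
[1] flags=0010 HI?T → r1=0x21
[2] flags=0010 MI?F → skip
[3] flags=1001 → (cmp)
[4] flags=1001 VC?F → skip
[5] flags=1001 PL?F → skip
[6] flags=1001 EQ?F → skip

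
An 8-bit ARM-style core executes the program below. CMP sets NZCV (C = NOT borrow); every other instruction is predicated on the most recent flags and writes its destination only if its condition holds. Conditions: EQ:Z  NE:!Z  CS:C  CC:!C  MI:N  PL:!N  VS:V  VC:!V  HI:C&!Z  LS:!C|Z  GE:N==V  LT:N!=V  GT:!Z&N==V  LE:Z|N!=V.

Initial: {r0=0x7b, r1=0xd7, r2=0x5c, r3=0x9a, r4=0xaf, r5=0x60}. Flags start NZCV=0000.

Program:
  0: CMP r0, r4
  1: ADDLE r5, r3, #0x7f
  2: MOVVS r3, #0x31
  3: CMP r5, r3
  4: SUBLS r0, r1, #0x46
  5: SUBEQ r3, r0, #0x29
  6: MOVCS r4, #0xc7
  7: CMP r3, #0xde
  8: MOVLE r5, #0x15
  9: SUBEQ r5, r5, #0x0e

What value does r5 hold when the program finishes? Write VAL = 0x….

VAL = 0x60

0: ✓ CMP  NZCV=1001
1: · ADDLE
2: ✓ MOVVS  r3←0x31
3: ✓ CMP  NZCV=0010
4: · SUBLS
5: · SUBEQ
6: ✓ MOVCS  r4←0xc7
7: ✓ CMP  NZCV=0000
8: · MOVLE
9: · SUBEQ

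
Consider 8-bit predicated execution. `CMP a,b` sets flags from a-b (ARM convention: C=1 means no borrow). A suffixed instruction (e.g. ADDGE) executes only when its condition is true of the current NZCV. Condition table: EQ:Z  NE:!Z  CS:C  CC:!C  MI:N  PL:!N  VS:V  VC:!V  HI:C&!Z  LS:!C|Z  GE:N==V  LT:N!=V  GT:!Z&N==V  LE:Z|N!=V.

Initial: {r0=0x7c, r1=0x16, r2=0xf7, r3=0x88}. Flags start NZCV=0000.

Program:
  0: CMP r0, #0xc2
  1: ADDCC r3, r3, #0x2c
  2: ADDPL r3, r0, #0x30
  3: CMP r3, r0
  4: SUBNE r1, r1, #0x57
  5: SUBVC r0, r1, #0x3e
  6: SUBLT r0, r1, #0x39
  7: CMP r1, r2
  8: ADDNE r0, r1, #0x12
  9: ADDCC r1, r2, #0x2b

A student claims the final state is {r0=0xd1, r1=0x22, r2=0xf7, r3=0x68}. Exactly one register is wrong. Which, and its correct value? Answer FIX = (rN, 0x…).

FIX = (r3, 0xb4)

[0] flags=1001 → (cmp)
[1] flags=1001 CC?T → r3=0xb4
[2] flags=1001 PL?F → skip
[3] flags=0011 → (cmp)
[4] flags=0011 NE?T → r1=0xbf
[5] flags=0011 VC?F → skip
[6] flags=0011 LT?T → r0=0x86
[7] flags=1000 → (cmp)
[8] flags=1000 NE?T → r0=0xd1
[9] flags=1000 CC?T → r1=0x22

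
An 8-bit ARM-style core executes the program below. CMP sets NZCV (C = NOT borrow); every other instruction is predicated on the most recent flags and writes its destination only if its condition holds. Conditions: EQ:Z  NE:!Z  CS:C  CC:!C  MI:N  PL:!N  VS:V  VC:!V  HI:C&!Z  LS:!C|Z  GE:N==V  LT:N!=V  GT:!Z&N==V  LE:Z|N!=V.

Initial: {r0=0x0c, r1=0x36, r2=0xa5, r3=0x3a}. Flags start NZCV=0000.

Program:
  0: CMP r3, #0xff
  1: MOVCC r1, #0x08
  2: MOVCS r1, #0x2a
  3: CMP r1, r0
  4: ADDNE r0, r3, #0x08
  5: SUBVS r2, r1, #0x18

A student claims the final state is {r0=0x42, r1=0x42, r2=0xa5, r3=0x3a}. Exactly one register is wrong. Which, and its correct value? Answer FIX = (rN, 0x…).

FIX = (r1, 0x08)

[0] flags=0000 → (cmp)
[1] flags=0000 CC?T → r1=0x08
[2] flags=0000 CS?F → skip
[3] flags=1000 → (cmp)
[4] flags=1000 NE?T → r0=0x42
[5] flags=1000 VS?F → skip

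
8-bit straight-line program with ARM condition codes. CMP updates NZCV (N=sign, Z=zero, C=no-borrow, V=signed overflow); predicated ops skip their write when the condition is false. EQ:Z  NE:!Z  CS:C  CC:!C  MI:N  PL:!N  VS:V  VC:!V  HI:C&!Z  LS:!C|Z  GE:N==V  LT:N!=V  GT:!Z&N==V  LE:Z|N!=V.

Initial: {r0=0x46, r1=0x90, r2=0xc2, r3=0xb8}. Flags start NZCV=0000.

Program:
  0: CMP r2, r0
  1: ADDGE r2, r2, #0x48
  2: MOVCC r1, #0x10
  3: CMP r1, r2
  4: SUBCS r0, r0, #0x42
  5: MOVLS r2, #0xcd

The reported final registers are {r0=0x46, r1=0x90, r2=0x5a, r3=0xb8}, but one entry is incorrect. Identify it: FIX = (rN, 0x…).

FIX = (r2, 0xcd)

[0] flags=0011 → (cmp)
[1] flags=0011 GE?F → skip
[2] flags=0011 CC?F → skip
[3] flags=1000 → (cmp)
[4] flags=1000 CS?F → skip
[5] flags=1000 LS?T → r2=0xcd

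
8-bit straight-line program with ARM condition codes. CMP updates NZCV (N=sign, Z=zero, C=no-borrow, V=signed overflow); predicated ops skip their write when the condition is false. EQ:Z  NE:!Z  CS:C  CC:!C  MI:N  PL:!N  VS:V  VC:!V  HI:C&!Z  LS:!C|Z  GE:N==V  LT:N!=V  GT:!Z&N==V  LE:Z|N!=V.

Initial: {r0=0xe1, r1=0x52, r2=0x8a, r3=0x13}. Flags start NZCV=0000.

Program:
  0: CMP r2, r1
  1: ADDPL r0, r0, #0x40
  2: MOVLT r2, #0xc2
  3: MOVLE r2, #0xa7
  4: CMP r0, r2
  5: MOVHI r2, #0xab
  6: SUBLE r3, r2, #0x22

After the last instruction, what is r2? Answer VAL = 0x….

VAL = 0xa7

0: ✓ CMP  NZCV=0011
1: ✓ ADDPL  r0←0x21
2: ✓ MOVLT  r2←0xc2
3: ✓ MOVLE  r2←0xa7
4: ✓ CMP  NZCV=0000
5: · MOVHI
6: · SUBLE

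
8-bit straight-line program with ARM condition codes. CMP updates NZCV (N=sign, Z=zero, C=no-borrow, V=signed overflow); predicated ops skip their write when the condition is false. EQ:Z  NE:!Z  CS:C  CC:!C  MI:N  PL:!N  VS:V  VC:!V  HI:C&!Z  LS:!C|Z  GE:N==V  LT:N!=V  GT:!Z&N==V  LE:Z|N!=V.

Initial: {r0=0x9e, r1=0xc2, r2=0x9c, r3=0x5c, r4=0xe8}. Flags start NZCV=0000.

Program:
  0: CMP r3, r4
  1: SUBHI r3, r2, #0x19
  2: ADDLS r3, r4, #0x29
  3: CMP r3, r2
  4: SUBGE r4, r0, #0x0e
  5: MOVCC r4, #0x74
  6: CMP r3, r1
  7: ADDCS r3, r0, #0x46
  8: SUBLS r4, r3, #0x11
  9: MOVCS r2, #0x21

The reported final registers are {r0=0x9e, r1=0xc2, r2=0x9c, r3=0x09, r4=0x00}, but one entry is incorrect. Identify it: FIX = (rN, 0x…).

0: ✓ CMP  NZCV=0000
1: · SUBHI
2: ✓ ADDLS  r3←0x11
3: ✓ CMP  NZCV=0000
4: ✓ SUBGE  r4←0x90
5: ✓ MOVCC  r4←0x74
6: ✓ CMP  NZCV=0000
7: · ADDCS
8: ✓ SUBLS  r4←0x00
9: · MOVCS

FIX = (r3, 0x11)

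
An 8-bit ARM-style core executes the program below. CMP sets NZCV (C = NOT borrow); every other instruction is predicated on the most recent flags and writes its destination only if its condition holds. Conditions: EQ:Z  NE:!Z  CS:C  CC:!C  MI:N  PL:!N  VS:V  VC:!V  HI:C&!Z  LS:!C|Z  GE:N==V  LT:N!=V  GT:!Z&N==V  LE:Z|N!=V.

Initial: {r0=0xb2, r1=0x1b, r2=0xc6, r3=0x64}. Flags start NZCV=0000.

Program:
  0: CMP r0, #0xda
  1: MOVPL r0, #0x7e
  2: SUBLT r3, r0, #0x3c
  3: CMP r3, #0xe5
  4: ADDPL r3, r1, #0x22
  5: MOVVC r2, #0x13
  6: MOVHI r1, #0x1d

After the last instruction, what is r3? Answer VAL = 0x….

VAL = 0x76

0: ✓ CMP  NZCV=1000
1: · MOVPL
2: ✓ SUBLT  r3←0x76
3: ✓ CMP  NZCV=1001
4: · ADDPL
5: · MOVVC
6: · MOVHI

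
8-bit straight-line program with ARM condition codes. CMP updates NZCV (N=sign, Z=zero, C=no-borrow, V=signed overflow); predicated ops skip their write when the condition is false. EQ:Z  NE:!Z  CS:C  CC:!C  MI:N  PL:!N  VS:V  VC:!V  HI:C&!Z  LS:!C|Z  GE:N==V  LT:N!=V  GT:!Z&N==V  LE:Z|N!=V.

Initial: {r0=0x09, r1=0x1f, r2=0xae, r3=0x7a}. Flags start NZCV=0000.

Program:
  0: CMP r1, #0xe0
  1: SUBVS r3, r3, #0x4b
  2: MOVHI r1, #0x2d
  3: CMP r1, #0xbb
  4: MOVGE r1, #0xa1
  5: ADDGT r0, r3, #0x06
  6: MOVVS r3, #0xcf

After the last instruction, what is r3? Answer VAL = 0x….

[0] flags=0000 → (cmp)
[1] flags=0000 VS?F → skip
[2] flags=0000 HI?F → skip
[3] flags=0000 → (cmp)
[4] flags=0000 GE?T → r1=0xa1
[5] flags=0000 GT?T → r0=0x80
[6] flags=0000 VS?F → skip

VAL = 0x7a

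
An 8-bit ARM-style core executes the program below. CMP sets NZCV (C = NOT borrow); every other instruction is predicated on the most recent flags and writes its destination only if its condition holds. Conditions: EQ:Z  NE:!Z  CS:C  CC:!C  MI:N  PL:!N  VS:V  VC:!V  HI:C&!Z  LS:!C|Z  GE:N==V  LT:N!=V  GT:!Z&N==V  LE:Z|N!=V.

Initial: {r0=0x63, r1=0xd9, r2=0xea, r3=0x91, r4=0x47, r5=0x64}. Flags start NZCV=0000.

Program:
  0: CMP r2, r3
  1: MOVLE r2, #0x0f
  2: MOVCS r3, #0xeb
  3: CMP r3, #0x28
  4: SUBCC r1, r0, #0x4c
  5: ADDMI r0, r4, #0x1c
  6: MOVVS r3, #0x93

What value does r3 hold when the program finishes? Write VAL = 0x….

0: ✓ CMP  NZCV=0010
1: · MOVLE
2: ✓ MOVCS  r3←0xeb
3: ✓ CMP  NZCV=1010
4: · SUBCC
5: ✓ ADDMI  r0←0x63
6: · MOVVS

VAL = 0xeb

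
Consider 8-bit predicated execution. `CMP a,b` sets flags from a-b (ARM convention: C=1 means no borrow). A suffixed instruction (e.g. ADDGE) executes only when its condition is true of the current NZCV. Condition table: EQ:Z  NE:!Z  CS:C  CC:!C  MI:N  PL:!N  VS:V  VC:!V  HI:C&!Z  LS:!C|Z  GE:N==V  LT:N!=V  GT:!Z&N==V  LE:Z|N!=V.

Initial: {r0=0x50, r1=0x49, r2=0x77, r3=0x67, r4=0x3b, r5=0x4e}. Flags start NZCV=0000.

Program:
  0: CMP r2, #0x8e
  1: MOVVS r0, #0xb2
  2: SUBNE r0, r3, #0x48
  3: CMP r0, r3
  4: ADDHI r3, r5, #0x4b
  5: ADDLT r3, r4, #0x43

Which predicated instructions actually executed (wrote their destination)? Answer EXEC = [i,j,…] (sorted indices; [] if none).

EXEC = [1,2,5]

[0] flags=1001 → (cmp)
[1] flags=1001 VS?T → r0=0xb2
[2] flags=1001 NE?T → r0=0x1f
[3] flags=1000 → (cmp)
[4] flags=1000 HI?F → skip
[5] flags=1000 LT?T → r3=0x7e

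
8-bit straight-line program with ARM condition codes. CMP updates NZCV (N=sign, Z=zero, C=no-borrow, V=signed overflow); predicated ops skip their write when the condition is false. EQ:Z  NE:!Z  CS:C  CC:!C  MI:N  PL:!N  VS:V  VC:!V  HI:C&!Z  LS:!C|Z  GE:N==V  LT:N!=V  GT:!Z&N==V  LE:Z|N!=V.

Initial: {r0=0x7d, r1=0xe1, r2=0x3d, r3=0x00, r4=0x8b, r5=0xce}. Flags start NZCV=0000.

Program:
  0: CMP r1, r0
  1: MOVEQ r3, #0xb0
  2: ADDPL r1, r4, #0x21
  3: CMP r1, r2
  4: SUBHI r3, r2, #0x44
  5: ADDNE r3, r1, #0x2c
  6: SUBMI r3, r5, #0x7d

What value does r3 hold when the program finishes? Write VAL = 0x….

VAL = 0xd8

0: ✓ CMP  NZCV=0011
1: · MOVEQ
2: ✓ ADDPL  r1←0xac
3: ✓ CMP  NZCV=0011
4: ✓ SUBHI  r3←0xf9
5: ✓ ADDNE  r3←0xd8
6: · SUBMI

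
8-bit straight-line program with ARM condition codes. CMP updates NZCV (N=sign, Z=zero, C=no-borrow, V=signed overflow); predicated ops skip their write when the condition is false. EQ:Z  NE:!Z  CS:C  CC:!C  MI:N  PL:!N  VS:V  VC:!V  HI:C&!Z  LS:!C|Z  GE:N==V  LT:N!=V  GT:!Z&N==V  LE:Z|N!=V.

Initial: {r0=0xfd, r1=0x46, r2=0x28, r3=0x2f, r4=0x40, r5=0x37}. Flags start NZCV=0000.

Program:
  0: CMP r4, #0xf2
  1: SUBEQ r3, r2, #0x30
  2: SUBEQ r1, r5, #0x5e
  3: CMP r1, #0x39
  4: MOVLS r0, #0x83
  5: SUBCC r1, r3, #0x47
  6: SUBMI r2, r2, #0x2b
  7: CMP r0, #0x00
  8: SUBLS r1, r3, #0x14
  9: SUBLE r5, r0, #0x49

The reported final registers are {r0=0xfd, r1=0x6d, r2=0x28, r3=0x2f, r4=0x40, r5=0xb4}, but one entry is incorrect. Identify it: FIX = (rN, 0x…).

FIX = (r1, 0x46)

0: ✓ CMP  NZCV=0000
1: · SUBEQ
2: · SUBEQ
3: ✓ CMP  NZCV=0010
4: · MOVLS
5: · SUBCC
6: · SUBMI
7: ✓ CMP  NZCV=1010
8: · SUBLS
9: ✓ SUBLE  r5←0xb4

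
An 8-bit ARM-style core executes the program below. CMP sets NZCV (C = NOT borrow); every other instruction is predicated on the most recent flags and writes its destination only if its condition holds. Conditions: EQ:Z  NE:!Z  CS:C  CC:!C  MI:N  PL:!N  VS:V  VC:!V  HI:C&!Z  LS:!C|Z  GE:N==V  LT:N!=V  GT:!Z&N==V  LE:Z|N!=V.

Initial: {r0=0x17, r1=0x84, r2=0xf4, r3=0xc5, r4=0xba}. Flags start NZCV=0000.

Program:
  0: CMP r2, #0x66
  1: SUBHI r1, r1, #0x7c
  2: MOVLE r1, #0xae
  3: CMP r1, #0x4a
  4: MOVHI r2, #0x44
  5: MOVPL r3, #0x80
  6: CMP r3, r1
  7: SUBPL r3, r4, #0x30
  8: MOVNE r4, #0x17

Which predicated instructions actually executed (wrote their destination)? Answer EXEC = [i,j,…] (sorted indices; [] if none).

EXEC = [1,2,4,5,8]

[0] flags=1010 → (cmp)
[1] flags=1010 HI?T → r1=0x08
[2] flags=1010 LE?T → r1=0xae
[3] flags=0011 → (cmp)
[4] flags=0011 HI?T → r2=0x44
[5] flags=0011 PL?T → r3=0x80
[6] flags=1000 → (cmp)
[7] flags=1000 PL?F → skip
[8] flags=1000 NE?T → r4=0x17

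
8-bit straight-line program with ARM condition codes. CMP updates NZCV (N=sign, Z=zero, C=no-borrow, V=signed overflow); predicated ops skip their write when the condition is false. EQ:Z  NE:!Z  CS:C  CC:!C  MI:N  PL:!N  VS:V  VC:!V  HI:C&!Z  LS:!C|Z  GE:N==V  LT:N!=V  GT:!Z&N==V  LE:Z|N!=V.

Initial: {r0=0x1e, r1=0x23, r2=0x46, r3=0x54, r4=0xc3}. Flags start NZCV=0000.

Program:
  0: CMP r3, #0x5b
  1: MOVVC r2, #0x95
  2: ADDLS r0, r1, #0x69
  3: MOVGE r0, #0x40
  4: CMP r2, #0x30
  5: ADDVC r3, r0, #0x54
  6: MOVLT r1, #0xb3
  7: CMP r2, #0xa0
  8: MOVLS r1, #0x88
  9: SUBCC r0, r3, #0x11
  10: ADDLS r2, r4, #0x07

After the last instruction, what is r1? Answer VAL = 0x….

[0] flags=1000 → (cmp)
[1] flags=1000 VC?T → r2=0x95
[2] flags=1000 LS?T → r0=0x8c
[3] flags=1000 GE?F → skip
[4] flags=0011 → (cmp)
[5] flags=0011 VC?F → skip
[6] flags=0011 LT?T → r1=0xb3
[7] flags=1000 → (cmp)
[8] flags=1000 LS?T → r1=0x88
[9] flags=1000 CC?T → r0=0x43
[10] flags=1000 LS?T → r2=0xca

VAL = 0x88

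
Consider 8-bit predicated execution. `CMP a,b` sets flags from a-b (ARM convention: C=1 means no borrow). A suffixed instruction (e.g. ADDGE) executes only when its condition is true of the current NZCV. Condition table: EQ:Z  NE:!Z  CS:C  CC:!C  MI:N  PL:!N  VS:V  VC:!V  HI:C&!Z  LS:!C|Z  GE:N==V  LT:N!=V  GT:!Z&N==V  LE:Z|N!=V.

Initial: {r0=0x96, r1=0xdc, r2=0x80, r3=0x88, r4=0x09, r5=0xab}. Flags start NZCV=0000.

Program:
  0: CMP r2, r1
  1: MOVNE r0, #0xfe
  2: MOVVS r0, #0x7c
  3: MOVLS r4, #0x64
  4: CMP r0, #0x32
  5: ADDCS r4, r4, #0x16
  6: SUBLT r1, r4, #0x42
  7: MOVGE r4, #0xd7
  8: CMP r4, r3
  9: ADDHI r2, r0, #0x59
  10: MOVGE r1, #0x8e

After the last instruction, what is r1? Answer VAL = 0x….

VAL = 0x8e

[0] flags=1000 → (cmp)
[1] flags=1000 NE?T → r0=0xfe
[2] flags=1000 VS?F → skip
[3] flags=1000 LS?T → r4=0x64
[4] flags=1010 → (cmp)
[5] flags=1010 CS?T → r4=0x7a
[6] flags=1010 LT?T → r1=0x38
[7] flags=1010 GE?F → skip
[8] flags=1001 → (cmp)
[9] flags=1001 HI?F → skip
[10] flags=1001 GE?T → r1=0x8e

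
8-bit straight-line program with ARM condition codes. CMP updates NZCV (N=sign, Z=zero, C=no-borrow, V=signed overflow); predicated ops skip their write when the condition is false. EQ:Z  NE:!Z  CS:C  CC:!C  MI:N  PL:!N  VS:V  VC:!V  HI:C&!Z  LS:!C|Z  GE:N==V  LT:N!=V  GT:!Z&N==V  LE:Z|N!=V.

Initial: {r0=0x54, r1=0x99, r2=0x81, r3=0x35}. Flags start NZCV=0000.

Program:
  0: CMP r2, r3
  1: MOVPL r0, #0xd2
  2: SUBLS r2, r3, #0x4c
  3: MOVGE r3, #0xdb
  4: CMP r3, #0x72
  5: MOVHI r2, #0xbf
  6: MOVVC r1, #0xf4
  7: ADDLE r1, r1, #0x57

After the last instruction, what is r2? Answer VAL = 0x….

VAL = 0x81

[0] flags=0011 → (cmp)
[1] flags=0011 PL?T → r0=0xd2
[2] flags=0011 LS?F → skip
[3] flags=0011 GE?F → skip
[4] flags=1000 → (cmp)
[5] flags=1000 HI?F → skip
[6] flags=1000 VC?T → r1=0xf4
[7] flags=1000 LE?T → r1=0x4b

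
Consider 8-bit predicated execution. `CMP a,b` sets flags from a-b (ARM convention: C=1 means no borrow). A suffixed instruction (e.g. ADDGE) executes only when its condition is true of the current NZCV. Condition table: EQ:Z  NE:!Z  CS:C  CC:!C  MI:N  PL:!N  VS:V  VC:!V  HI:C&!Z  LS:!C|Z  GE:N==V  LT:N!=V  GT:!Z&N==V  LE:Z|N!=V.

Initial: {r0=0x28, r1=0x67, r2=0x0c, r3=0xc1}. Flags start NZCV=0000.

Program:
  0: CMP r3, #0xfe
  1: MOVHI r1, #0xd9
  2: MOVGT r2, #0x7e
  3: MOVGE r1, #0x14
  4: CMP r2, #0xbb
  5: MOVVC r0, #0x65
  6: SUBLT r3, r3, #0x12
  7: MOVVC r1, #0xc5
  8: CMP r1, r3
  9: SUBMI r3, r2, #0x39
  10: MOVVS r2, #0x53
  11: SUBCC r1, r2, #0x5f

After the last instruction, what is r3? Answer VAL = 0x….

VAL = 0xc1

[0] flags=1000 → (cmp)
[1] flags=1000 HI?F → skip
[2] flags=1000 GT?F → skip
[3] flags=1000 GE?F → skip
[4] flags=0000 → (cmp)
[5] flags=0000 VC?T → r0=0x65
[6] flags=0000 LT?F → skip
[7] flags=0000 VC?T → r1=0xc5
[8] flags=0010 → (cmp)
[9] flags=0010 MI?F → skip
[10] flags=0010 VS?F → skip
[11] flags=0010 CC?F → skip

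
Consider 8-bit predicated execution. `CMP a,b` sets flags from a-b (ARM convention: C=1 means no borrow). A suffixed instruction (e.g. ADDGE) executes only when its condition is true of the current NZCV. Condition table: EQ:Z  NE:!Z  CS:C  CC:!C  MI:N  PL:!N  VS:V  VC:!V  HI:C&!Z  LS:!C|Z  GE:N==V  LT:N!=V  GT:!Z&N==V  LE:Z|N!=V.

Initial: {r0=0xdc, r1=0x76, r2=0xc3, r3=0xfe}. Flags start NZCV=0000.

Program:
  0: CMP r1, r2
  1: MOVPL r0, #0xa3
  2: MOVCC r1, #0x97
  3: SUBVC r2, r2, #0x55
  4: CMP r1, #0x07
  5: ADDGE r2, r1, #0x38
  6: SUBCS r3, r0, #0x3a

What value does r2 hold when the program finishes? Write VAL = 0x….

VAL = 0xc3

0: ✓ CMP  NZCV=1001
1: · MOVPL
2: ✓ MOVCC  r1←0x97
3: · SUBVC
4: ✓ CMP  NZCV=1010
5: · ADDGE
6: ✓ SUBCS  r3←0xa2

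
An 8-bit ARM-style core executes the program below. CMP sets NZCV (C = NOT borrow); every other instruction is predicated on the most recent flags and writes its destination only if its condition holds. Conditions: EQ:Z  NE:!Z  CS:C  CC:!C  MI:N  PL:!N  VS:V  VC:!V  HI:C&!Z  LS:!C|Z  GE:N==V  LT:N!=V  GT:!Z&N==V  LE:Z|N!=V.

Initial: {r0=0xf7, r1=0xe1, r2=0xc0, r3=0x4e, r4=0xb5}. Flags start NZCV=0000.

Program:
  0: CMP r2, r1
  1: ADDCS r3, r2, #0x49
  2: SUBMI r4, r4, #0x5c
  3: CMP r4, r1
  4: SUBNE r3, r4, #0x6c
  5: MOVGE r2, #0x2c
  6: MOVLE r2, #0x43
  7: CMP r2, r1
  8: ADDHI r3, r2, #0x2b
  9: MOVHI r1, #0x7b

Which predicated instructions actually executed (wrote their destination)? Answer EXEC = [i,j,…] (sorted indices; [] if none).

EXEC = [2,4,5]

[0] flags=1000 → (cmp)
[1] flags=1000 CS?F → skip
[2] flags=1000 MI?T → r4=0x59
[3] flags=0000 → (cmp)
[4] flags=0000 NE?T → r3=0xed
[5] flags=0000 GE?T → r2=0x2c
[6] flags=0000 LE?F → skip
[7] flags=0000 → (cmp)
[8] flags=0000 HI?F → skip
[9] flags=0000 HI?F → skip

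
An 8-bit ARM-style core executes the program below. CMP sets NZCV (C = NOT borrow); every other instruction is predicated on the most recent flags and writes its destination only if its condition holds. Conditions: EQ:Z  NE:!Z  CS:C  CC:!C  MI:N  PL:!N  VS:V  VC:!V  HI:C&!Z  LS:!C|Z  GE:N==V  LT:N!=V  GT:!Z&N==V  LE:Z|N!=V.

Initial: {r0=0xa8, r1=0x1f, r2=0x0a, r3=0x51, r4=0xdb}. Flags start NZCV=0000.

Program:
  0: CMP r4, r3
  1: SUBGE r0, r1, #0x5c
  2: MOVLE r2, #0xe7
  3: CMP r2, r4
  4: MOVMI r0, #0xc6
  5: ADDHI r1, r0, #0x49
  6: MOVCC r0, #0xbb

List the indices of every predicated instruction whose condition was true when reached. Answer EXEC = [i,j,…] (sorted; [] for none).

EXEC = [2,5]

0: ✓ CMP  NZCV=1010
1: · SUBGE
2: ✓ MOVLE  r2←0xe7
3: ✓ CMP  NZCV=0010
4: · MOVMI
5: ✓ ADDHI  r1←0xf1
6: · MOVCC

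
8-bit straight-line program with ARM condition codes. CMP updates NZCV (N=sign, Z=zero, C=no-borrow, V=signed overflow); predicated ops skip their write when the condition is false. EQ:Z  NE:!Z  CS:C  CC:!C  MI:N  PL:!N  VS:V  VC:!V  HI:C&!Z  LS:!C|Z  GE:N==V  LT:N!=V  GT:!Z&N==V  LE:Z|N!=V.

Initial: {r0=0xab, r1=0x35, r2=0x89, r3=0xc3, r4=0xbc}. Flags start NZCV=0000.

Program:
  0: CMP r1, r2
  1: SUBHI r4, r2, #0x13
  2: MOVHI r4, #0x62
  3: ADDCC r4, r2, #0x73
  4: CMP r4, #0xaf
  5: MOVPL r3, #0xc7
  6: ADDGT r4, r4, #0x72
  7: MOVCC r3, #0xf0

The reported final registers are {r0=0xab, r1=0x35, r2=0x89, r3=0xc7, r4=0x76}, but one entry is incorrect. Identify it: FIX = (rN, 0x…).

0: ✓ CMP  NZCV=1001
1: · SUBHI
2: · MOVHI
3: ✓ ADDCC  r4←0xfc
4: ✓ CMP  NZCV=0010
5: ✓ MOVPL  r3←0xc7
6: ✓ ADDGT  r4←0x6e
7: · MOVCC

FIX = (r4, 0x6e)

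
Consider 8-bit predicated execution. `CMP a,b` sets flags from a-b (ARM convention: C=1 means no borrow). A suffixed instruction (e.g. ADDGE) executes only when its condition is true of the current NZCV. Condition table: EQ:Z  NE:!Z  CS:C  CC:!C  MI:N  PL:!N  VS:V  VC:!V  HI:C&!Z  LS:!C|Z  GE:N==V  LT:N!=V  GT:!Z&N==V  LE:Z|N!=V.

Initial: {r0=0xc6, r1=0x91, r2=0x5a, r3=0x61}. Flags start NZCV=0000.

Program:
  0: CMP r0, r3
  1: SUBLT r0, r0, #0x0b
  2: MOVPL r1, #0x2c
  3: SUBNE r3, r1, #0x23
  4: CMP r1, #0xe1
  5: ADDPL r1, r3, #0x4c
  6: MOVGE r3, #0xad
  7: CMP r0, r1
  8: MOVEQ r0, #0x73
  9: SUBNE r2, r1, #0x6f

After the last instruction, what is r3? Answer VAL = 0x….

VAL = 0xad

0: ✓ CMP  NZCV=0011
1: ✓ SUBLT  r0←0xbb
2: ✓ MOVPL  r1←0x2c
3: ✓ SUBNE  r3←0x09
4: ✓ CMP  NZCV=0000
5: ✓ ADDPL  r1←0x55
6: ✓ MOVGE  r3←0xad
7: ✓ CMP  NZCV=0011
8: · MOVEQ
9: ✓ SUBNE  r2←0xe6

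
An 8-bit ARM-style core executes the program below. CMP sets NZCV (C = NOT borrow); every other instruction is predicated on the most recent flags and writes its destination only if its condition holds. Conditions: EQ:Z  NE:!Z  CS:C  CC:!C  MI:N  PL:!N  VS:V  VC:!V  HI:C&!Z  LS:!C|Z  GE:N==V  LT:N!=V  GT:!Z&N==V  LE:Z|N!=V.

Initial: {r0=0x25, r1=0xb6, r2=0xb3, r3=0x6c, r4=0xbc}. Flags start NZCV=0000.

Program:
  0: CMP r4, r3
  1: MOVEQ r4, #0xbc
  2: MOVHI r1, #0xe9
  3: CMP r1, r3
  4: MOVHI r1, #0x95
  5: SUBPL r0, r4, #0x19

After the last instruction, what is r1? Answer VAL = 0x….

VAL = 0x95

0: ✓ CMP  NZCV=0011
1: · MOVEQ
2: ✓ MOVHI  r1←0xe9
3: ✓ CMP  NZCV=0011
4: ✓ MOVHI  r1←0x95
5: ✓ SUBPL  r0←0xa3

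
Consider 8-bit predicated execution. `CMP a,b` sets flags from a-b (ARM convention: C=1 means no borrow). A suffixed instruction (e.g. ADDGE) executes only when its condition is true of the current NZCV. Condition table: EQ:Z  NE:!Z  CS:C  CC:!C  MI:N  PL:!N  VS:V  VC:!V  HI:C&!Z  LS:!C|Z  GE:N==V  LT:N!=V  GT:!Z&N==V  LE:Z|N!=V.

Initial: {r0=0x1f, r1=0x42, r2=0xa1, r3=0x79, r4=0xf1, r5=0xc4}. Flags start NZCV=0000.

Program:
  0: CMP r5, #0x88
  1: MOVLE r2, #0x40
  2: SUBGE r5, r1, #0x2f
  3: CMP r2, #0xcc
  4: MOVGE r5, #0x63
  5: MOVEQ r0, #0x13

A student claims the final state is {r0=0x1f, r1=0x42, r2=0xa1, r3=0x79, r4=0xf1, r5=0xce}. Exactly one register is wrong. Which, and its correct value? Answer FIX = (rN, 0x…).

[0] flags=0010 → (cmp)
[1] flags=0010 LE?F → skip
[2] flags=0010 GE?T → r5=0x13
[3] flags=1000 → (cmp)
[4] flags=1000 GE?F → skip
[5] flags=1000 EQ?F → skip

FIX = (r5, 0x13)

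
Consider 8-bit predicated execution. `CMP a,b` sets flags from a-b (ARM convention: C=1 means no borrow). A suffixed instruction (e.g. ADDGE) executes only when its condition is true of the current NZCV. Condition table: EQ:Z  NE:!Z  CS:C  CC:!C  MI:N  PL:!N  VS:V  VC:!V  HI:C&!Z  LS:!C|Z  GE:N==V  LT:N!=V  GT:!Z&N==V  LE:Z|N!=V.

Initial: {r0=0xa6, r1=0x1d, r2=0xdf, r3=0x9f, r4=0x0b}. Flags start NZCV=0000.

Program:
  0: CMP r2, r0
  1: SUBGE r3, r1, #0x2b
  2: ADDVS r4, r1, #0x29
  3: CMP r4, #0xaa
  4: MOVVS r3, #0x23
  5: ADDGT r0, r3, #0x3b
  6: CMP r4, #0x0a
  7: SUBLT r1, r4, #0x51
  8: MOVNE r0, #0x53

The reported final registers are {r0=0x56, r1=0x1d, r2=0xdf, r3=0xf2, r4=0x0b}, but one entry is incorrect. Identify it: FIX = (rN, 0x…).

0: ✓ CMP  NZCV=0010
1: ✓ SUBGE  r3←0xf2
2: · ADDVS
3: ✓ CMP  NZCV=0000
4: · MOVVS
5: ✓ ADDGT  r0←0x2d
6: ✓ CMP  NZCV=0010
7: · SUBLT
8: ✓ MOVNE  r0←0x53

FIX = (r0, 0x53)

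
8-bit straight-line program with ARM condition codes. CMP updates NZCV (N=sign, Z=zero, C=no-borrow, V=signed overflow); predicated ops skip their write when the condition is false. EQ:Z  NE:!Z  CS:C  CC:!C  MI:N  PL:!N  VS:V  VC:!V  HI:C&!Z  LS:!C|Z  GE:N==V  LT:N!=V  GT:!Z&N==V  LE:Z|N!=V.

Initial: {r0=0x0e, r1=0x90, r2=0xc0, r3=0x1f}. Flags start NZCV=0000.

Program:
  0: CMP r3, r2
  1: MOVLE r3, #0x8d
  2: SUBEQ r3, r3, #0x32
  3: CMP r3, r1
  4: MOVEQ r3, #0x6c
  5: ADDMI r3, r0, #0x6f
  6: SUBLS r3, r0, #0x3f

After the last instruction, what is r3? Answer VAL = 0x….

[0] flags=0000 → (cmp)
[1] flags=0000 LE?F → skip
[2] flags=0000 EQ?F → skip
[3] flags=1001 → (cmp)
[4] flags=1001 EQ?F → skip
[5] flags=1001 MI?T → r3=0x7d
[6] flags=1001 LS?T → r3=0xcf

VAL = 0xcf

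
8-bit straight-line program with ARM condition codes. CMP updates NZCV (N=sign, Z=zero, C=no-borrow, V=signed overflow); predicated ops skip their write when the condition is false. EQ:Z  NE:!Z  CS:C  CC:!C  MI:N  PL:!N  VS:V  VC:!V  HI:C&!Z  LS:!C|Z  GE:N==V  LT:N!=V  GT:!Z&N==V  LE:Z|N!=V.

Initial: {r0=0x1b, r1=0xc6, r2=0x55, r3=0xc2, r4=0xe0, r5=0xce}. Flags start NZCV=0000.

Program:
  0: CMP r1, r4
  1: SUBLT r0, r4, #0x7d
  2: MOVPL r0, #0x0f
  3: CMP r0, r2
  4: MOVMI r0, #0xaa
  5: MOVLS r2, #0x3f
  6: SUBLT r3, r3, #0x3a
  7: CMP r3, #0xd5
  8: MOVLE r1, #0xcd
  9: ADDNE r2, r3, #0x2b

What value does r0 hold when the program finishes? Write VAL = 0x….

0: ✓ CMP  NZCV=1000
1: ✓ SUBLT  r0←0x63
2: · MOVPL
3: ✓ CMP  NZCV=0010
4: · MOVMI
5: · MOVLS
6: · SUBLT
7: ✓ CMP  NZCV=1000
8: ✓ MOVLE  r1←0xcd
9: ✓ ADDNE  r2←0xed

VAL = 0x63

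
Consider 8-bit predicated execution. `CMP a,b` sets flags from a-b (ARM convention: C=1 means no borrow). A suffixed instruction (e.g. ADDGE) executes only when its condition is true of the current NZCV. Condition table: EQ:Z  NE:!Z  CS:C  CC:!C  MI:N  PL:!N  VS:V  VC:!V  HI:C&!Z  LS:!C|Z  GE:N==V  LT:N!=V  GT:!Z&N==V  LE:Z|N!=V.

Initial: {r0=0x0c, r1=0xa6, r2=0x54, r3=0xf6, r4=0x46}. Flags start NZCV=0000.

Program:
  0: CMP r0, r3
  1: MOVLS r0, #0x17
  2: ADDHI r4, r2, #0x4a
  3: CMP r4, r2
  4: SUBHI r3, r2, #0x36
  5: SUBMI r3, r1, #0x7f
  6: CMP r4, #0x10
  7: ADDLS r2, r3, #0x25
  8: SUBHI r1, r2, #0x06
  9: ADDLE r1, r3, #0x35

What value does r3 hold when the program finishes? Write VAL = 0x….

0: ✓ CMP  NZCV=0000
1: ✓ MOVLS  r0←0x17
2: · ADDHI
3: ✓ CMP  NZCV=1000
4: · SUBHI
5: ✓ SUBMI  r3←0x27
6: ✓ CMP  NZCV=0010
7: · ADDLS
8: ✓ SUBHI  r1←0x4e
9: · ADDLE

VAL = 0x27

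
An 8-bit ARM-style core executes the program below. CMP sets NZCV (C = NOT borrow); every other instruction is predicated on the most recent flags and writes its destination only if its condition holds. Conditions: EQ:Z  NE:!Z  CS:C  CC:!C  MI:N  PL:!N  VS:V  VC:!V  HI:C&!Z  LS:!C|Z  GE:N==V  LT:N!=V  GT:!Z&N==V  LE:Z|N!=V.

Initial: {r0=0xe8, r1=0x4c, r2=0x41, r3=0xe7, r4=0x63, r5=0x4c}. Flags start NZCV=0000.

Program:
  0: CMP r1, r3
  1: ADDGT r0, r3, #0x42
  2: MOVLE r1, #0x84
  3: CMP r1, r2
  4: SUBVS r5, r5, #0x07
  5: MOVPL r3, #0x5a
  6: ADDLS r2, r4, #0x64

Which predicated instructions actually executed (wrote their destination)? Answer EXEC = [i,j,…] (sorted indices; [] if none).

[0] flags=0000 → (cmp)
[1] flags=0000 GT?T → r0=0x29
[2] flags=0000 LE?F → skip
[3] flags=0010 → (cmp)
[4] flags=0010 VS?F → skip
[5] flags=0010 PL?T → r3=0x5a
[6] flags=0010 LS?F → skip

EXEC = [1,5]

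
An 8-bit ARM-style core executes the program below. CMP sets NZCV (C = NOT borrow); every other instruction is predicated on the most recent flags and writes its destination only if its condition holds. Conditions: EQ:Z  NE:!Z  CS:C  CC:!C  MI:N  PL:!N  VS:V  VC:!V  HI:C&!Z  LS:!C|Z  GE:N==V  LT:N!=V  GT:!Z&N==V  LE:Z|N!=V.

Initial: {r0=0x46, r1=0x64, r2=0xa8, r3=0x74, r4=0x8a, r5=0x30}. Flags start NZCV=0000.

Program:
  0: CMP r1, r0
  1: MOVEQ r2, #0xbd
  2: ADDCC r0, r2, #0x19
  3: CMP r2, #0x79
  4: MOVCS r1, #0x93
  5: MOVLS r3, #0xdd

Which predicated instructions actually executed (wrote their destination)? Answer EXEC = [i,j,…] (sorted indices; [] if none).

EXEC = [4]

0: ✓ CMP  NZCV=0010
1: · MOVEQ
2: · ADDCC
3: ✓ CMP  NZCV=0011
4: ✓ MOVCS  r1←0x93
5: · MOVLS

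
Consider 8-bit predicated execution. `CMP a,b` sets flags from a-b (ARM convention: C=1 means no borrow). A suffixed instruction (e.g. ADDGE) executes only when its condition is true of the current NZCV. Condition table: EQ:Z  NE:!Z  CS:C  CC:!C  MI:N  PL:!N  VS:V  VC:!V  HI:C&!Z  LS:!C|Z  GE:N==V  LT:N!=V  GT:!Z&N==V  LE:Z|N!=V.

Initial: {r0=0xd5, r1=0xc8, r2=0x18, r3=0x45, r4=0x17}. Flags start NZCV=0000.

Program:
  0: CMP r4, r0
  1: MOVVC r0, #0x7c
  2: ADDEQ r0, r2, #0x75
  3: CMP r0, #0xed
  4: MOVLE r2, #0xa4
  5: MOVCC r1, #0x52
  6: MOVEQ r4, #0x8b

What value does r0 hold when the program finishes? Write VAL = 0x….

[0] flags=0000 → (cmp)
[1] flags=0000 VC?T → r0=0x7c
[2] flags=0000 EQ?F → skip
[3] flags=1001 → (cmp)
[4] flags=1001 LE?F → skip
[5] flags=1001 CC?T → r1=0x52
[6] flags=1001 EQ?F → skip

VAL = 0x7c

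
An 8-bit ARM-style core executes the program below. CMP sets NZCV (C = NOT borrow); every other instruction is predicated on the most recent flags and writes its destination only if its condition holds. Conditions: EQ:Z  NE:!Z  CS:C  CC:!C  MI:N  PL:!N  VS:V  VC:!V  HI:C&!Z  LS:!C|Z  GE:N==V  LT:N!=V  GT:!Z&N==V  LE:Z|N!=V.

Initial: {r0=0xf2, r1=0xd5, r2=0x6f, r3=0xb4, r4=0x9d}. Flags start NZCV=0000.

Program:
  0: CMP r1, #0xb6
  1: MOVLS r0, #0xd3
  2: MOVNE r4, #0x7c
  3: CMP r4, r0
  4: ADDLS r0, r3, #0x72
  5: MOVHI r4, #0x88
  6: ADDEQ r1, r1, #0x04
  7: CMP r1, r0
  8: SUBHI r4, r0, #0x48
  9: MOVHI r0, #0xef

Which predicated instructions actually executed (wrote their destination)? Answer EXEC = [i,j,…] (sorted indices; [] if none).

0: ✓ CMP  NZCV=0010
1: · MOVLS
2: ✓ MOVNE  r4←0x7c
3: ✓ CMP  NZCV=1001
4: ✓ ADDLS  r0←0x26
5: · MOVHI
6: · ADDEQ
7: ✓ CMP  NZCV=1010
8: ✓ SUBHI  r4←0xde
9: ✓ MOVHI  r0←0xef

EXEC = [2,4,8,9]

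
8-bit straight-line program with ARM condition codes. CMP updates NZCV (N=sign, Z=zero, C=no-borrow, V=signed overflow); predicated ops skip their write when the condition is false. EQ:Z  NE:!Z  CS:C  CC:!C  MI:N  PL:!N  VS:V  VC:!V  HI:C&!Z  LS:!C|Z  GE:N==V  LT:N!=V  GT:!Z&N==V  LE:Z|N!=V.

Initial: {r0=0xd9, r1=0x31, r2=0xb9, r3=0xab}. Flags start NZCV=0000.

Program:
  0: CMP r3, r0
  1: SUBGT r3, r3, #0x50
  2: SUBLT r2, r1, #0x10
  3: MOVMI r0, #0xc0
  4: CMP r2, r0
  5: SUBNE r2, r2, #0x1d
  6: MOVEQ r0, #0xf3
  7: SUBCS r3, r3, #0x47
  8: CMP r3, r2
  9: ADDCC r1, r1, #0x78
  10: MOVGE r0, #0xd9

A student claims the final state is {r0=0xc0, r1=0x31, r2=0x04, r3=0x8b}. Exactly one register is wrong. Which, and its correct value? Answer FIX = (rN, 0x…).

FIX = (r3, 0xab)

0: ✓ CMP  NZCV=1000
1: · SUBGT
2: ✓ SUBLT  r2←0x21
3: ✓ MOVMI  r0←0xc0
4: ✓ CMP  NZCV=0000
5: ✓ SUBNE  r2←0x04
6: · MOVEQ
7: · SUBCS
8: ✓ CMP  NZCV=1010
9: · ADDCC
10: · MOVGE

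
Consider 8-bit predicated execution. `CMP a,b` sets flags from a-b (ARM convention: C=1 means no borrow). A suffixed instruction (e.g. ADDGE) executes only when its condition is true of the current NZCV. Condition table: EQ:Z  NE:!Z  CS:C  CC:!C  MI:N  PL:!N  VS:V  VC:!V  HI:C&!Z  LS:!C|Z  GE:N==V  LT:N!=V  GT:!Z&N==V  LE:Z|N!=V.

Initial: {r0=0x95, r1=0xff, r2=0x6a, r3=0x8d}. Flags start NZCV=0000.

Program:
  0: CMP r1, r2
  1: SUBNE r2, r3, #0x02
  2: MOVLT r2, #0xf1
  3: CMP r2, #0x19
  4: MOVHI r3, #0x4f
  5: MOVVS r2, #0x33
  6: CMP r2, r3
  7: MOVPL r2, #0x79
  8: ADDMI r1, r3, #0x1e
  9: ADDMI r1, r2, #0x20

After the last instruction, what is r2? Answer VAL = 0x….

0: ✓ CMP  NZCV=1010
1: ✓ SUBNE  r2←0x8b
2: ✓ MOVLT  r2←0xf1
3: ✓ CMP  NZCV=1010
4: ✓ MOVHI  r3←0x4f
5: · MOVVS
6: ✓ CMP  NZCV=1010
7: · MOVPL
8: ✓ ADDMI  r1←0x6d
9: ✓ ADDMI  r1←0x11

VAL = 0xf1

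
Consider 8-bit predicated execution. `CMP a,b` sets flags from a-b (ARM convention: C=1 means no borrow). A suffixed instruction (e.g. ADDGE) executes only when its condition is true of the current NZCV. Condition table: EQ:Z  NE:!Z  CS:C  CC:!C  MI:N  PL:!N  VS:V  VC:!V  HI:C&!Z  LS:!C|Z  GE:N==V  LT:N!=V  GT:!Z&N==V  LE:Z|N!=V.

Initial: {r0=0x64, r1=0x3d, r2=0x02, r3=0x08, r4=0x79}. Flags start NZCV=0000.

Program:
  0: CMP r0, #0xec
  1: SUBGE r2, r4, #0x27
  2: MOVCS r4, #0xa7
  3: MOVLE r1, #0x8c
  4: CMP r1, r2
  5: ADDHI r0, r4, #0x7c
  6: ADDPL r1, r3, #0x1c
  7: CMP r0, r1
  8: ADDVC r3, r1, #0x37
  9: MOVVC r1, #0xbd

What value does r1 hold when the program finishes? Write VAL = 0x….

VAL = 0xbd

0: ✓ CMP  NZCV=0000
1: ✓ SUBGE  r2←0x52
2: · MOVCS
3: · MOVLE
4: ✓ CMP  NZCV=1000
5: · ADDHI
6: · ADDPL
7: ✓ CMP  NZCV=0010
8: ✓ ADDVC  r3←0x74
9: ✓ MOVVC  r1←0xbd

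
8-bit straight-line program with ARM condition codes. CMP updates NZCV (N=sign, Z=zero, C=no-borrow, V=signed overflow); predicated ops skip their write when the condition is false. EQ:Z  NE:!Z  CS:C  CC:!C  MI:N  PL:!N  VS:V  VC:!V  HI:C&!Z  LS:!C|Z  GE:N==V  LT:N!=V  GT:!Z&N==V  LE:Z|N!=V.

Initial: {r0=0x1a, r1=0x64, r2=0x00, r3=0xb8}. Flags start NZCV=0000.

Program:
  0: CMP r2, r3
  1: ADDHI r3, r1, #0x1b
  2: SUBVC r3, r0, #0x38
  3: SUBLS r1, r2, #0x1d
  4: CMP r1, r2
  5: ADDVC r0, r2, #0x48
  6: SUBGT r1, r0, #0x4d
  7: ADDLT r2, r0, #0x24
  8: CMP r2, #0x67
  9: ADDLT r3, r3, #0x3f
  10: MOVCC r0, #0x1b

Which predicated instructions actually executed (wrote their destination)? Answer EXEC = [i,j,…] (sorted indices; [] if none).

0: ✓ CMP  NZCV=0000
1: · ADDHI
2: ✓ SUBVC  r3←0xe2
3: ✓ SUBLS  r1←0xe3
4: ✓ CMP  NZCV=1010
5: ✓ ADDVC  r0←0x48
6: · SUBGT
7: ✓ ADDLT  r2←0x6c
8: ✓ CMP  NZCV=0010
9: · ADDLT
10: · MOVCC

EXEC = [2,3,5,7]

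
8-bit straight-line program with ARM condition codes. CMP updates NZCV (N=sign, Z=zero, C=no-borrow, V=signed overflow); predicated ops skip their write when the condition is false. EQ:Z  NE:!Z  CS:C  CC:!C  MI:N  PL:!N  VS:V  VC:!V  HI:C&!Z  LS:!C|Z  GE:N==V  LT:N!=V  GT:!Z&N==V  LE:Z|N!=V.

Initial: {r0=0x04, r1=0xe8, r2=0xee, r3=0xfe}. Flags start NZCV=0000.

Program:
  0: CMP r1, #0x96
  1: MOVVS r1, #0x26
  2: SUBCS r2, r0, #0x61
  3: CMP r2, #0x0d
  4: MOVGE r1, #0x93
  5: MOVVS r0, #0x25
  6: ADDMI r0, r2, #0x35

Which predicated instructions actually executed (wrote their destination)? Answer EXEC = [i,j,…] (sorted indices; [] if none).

[0] flags=0010 → (cmp)
[1] flags=0010 VS?F → skip
[2] flags=0010 CS?T → r2=0xa3
[3] flags=1010 → (cmp)
[4] flags=1010 GE?F → skip
[5] flags=1010 VS?F → skip
[6] flags=1010 MI?T → r0=0xd8

EXEC = [2,6]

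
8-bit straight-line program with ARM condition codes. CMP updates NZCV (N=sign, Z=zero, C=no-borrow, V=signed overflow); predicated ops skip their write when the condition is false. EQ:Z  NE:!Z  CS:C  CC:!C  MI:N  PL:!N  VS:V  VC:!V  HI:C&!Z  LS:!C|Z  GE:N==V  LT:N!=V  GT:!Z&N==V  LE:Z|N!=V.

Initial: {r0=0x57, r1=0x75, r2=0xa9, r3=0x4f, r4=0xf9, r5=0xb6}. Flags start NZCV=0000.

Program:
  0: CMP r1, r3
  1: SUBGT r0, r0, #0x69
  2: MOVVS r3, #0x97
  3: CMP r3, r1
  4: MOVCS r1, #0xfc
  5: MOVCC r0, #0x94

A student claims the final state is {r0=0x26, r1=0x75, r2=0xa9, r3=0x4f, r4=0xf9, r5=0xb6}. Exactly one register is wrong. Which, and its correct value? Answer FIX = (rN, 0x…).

0: ✓ CMP  NZCV=0010
1: ✓ SUBGT  r0←0xee
2: · MOVVS
3: ✓ CMP  NZCV=1000
4: · MOVCS
5: ✓ MOVCC  r0←0x94

FIX = (r0, 0x94)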